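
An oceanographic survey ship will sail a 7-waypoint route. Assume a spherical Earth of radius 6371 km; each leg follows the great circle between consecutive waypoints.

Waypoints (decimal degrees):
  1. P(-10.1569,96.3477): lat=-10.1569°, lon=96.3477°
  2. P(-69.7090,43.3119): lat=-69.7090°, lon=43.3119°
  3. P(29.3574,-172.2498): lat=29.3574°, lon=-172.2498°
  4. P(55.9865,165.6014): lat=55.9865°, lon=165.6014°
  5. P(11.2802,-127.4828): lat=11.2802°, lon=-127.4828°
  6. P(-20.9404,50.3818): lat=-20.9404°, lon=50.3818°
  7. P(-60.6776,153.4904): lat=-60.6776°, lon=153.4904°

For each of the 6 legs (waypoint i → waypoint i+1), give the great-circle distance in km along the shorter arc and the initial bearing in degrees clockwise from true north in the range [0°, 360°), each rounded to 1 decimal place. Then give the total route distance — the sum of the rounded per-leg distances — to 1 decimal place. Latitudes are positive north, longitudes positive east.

Leg 1: φ1=-0.1772713, φ2=-1.2166516, Δφ=-1.0393802, Δλ=-0.9256493 rad; a=sin²(Δφ/2)+cosφ1·cosφ2·sin²(Δλ/2)=0.3146688061; c=2·atan2(√a, √(1-a))=1.191074218; dist=6371·c=7588.334 ≈ 7588.3 km; running total=7588.3 km
Leg 1 bearing: y=sinΔλ·cosφ2=-0.27708782, x=cosφ1·sinφ2-sinφ1·cosφ2·cosΔλ=-0.88647151; θ=atan2(y, x)=-162.6421° <0 so +360° → 197.3579° ≈ 197.4°
Leg 2: φ1=-1.2166516, φ2=0.5123833, Δφ=1.7290349, Δλ=-3.7622614 rad; a=sin²(Δφ/2)+cosφ1·cosφ2·sin²(Δλ/2)=0.8528560910; c=2·atan2(√a, √(1-a))=2.354224169; dist=6371·c=14998.762 ≈ 14998.8 km; running total=22587.1 km
Leg 2 bearing: y=sinΔλ·cosφ2=0.50689206, x=cosφ1·sinφ2-sinφ1·cosφ2·cosΔλ=-0.49500581; θ=atan2(y, x)=134.3203° ≈ 134.3°
Leg 3: φ1=0.5123833, φ2=0.9771488, Δφ=0.4647655, Δλ=5.8966158 rad; a=sin²(Δφ/2)+cosφ1·cosφ2·sin²(Δλ/2)=0.0710253543; c=2·atan2(√a, √(1-a))=0.539531828; dist=6371·c=3437.357 ≈ 3437.4 km; running total=26024.5 km
Leg 3 bearing: y=sinΔλ·cosφ2=-0.21089678, x=cosφ1·sinφ2-sinφ1·cosφ2·cosΔλ=0.46845017; θ=atan2(y, x)=-24.2373° <0 so +360° → 335.7627° ≈ 335.8°
Leg 4: φ1=0.9771488, φ2=0.1968766, Δφ=-0.7802721, Δλ=-5.1152843 rad; a=sin²(Δφ/2)+cosφ1·cosφ2·sin²(Δλ/2)=0.3113850172; c=2·atan2(√a, √(1-a))=1.183992870; dist=6371·c=7543.219 ≈ 7543.2 km; running total=33567.7 km
Leg 4 bearing: y=sinΔλ·cosφ2=0.90215874, x=cosφ1·sinφ2-sinφ1·cosφ2·cosΔλ=-0.20930159; θ=atan2(y, x)=103.0616° ≈ 103.1°
Leg 5: φ1=0.1968766, φ2=-0.3654789, Δφ=-0.5623556, Δλ=3.1043229 rad; a=sin²(Δφ/2)+cosφ1·cosφ2·sin²(Δλ/2)=0.9925921142; c=2·atan2(√a, √(1-a))=2.969241260; dist=6371·c=18917.036 ≈ 18917.0 km; running total=52484.7 km
Leg 5 bearing: y=sinΔλ·cosφ2=0.03480014, x=cosφ1·sinφ2-sinφ1·cosφ2·cosΔλ=-0.16793149; θ=atan2(y, x)=168.2924° ≈ 168.3°
Leg 6: φ1=-0.3654789, φ2=-1.0590239, Δφ=-0.6935450, Δλ=1.7995846 rad; a=sin²(Δφ/2)+cosφ1·cosφ2·sin²(Δλ/2)=0.3960630355; c=2·atan2(√a, √(1-a))=1.361395422; dist=6371·c=8673.450 ≈ 8673.5 km; running total=61158.2 km
Leg 6 bearing: y=sinΔλ·cosφ2=0.47696211, x=cosφ1·sinφ2-sinφ1·cosφ2·cosΔλ=-0.85398804; θ=atan2(y, x)=150.8161° ≈ 150.8°

Leg 1: dist=7588.3 km, bearing=197.4°
Leg 2: dist=14998.8 km, bearing=134.3°
Leg 3: dist=3437.4 km, bearing=335.8°
Leg 4: dist=7543.2 km, bearing=103.1°
Leg 5: dist=18917.0 km, bearing=168.3°
Leg 6: dist=8673.5 km, bearing=150.8°
Total: 61158.2 km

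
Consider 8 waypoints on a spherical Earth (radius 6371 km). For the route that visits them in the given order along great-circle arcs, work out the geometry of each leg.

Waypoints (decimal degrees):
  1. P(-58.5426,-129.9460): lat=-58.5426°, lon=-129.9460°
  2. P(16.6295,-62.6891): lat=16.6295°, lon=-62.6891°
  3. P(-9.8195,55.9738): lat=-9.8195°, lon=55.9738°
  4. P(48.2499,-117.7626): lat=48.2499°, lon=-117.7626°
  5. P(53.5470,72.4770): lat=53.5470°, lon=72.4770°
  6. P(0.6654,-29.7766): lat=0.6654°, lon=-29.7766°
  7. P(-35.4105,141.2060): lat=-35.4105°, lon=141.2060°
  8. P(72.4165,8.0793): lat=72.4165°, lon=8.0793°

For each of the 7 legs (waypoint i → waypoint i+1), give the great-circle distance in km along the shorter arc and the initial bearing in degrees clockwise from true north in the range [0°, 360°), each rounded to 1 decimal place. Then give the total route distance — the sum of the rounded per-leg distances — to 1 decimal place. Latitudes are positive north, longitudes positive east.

Leg 1: dist=10331.4 km, bearing=62.2°
Leg 2: dist=13355.7 km, bearing=91.9°
Leg 3: dist=15701.8 km, bearing=353.3°
Leg 4: dist=8654.7 km, bearing=353.8°
Leg 5: dist=10753.1 km, bearing=280.3°
Leg 6: dist=16040.4 km, bearing=167.4°
Leg 7: dist=15134.8 km, bearing=341.5°
Total: 89971.9 km

Leg 1: φ1=-1.0217611, φ2=0.2902395, Δφ=1.3120007, Δλ=1.1738543 rad; a=sin²(Δφ/2)+cosφ1·cosφ2·sin²(Δλ/2)=0.5254033209; c=2·atan2(√a, √(1-a))=1.621624852; dist=6371·c=10331.372 ≈ 10331.4 km; running total=10331.4 km
Leg 1 bearing: y=sinΔλ·cosφ2=0.88367486, x=cosφ1·sinφ2-sinφ1·cosφ2·cosΔλ=0.46533582; θ=atan2(y, x)=62.2291° ≈ 62.2°
Leg 2: φ1=0.2902395, φ2=-0.1713826, Δφ=-0.4616221, Δλ=2.0710583 rad; a=sin²(Δφ/2)+cosφ1·cosφ2·sin²(Δλ/2)=0.7508338724; c=2·atan2(√a, √(1-a))=2.096321921; dist=6371·c=13355.667 ≈ 13355.7 km; running total=23687.1 km
Leg 2 bearing: y=sinΔλ·cosφ2=0.86460211, x=cosφ1·sinφ2-sinφ1·cosφ2·cosΔλ=-0.02815425; θ=atan2(y, x)=91.8651° ≈ 91.9°
Leg 3: φ1=-0.1713826, φ2=0.8421196, Δφ=1.0135022, Δλ=-3.0322722 rad; a=sin²(Δφ/2)+cosφ1·cosφ2·sin²(Δλ/2)=0.8897235018; c=2·atan2(√a, √(1-a))=2.464578938; dist=6371·c=15701.832 ≈ 15701.8 km; running total=39388.9 km
Leg 3 bearing: y=sinΔλ·cosφ2=-0.07264971, x=cosφ1·sinφ2-sinφ1·cosφ2·cosΔλ=0.62224142; θ=atan2(y, x)=-6.6594° <0 so +360° → 353.3406° ≈ 353.3°
Leg 4: φ1=0.8421196, φ2=0.9345715, Δφ=0.0924518, Δλ=3.3203074 rad; a=sin²(Δφ/2)+cosφ1·cosφ2·sin²(Δλ/2)=0.3946277472; c=2·atan2(√a, √(1-a))=1.358459819; dist=6371·c=8654.748 ≈ 8654.7 km; running total=48043.6 km
Leg 4 bearing: y=sinΔλ·cosφ2=-0.10562137, x=cosφ1·sinφ2-sinφ1·cosφ2·cosΔλ=0.97181834; θ=atan2(y, x)=-6.2028° <0 so +360° → 353.7972° ≈ 353.8°
Leg 5: φ1=0.9345715, φ2=0.0116134, Δφ=-0.9229580, Δλ=-1.7846620 rad; a=sin²(Δφ/2)+cosφ1·cosφ2·sin²(Δλ/2)=0.5583775785; c=2·atan2(√a, √(1-a))=1.687818387; dist=6371·c=10753.091 ≈ 10753.1 km; running total=58796.7 km
Leg 5 bearing: y=sinΔλ·cosφ2=-0.97715187, x=cosφ1·sinφ2-sinφ1·cosφ2·cosΔλ=0.17760194; θ=atan2(y, x)=-79.6987° <0 so +360° → 280.3013° ≈ 280.3°
Leg 6: φ1=0.0116134, φ2=-0.6180298, Δφ=-0.6296432, Δλ=2.9842093 rad; a=sin²(Δφ/2)+cosφ1·cosφ2·sin²(Δλ/2)=0.9058116679; c=2·atan2(√a, √(1-a))=2.517721925; dist=6371·c=16040.406 ≈ 16040.4 km; running total=74837.1 km
Leg 6 bearing: y=sinΔλ·cosφ2=0.12774193, x=cosφ1·sinφ2-sinφ1·cosφ2·cosΔλ=-0.57004347; θ=atan2(y, x)=167.3692° ≈ 167.4°
Leg 7: φ1=-0.6180298, φ2=1.2639064, Δφ=1.8819362, Δλ=-2.3234992 rad; a=sin²(Δφ/2)+cosφ1·cosφ2·sin²(Δλ/2)=0.8603368632; c=2·atan2(√a, √(1-a))=2.375569959; dist=6371·c=15134.756 ≈ 15134.8 km; running total=89971.9 km
Leg 7 bearing: y=sinΔλ·cosφ2=-0.22048244, x=cosφ1·sinφ2-sinφ1·cosφ2·cosΔλ=0.65727991; θ=atan2(y, x)=-18.5439° <0 so +360° → 341.4561° ≈ 341.5°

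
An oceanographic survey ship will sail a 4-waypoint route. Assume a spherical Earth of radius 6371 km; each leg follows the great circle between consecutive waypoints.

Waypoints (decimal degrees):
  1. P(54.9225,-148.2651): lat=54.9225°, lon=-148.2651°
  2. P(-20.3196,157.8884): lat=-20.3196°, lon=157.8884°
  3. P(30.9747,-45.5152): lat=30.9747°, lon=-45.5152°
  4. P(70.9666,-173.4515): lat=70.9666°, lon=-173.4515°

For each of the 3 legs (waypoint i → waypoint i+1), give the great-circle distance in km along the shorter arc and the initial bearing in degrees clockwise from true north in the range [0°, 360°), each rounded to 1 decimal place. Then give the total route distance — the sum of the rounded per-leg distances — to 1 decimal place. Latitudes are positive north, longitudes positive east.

Leg 1: dist=9792.5 km, bearing=229.3°
Leg 2: dist=17394.8 km, bearing=58.4°
Leg 3: dist=7968.5 km, bearing=344.3°
Total: 35155.8 km

Leg 1: φ1=0.9585785, φ2=-0.3546439, Δφ=-1.3132224, Δλ=5.3433866 rad; a=sin²(Δφ/2)+cosφ1·cosφ2·sin²(Δλ/2)=0.4831245783; c=2·atan2(√a, √(1-a))=1.537039072; dist=6371·c=9792.476 ≈ 9792.5 km; running total=9792.5 km
Leg 1 bearing: y=sinΔλ·cosφ2=-0.75719258, x=cosφ1·sinφ2-sinφ1·cosφ2·cosΔλ=-0.65231916; θ=atan2(y, x)=-130.7448° <0 so +360° → 229.2552° ≈ 229.3°
Leg 2: φ1=-0.3546439, φ2=0.5406105, Δφ=0.8952544, Δλ=-3.5500625 rad; a=sin²(Δφ/2)+cosφ1·cosφ2·sin²(Δλ/2)=0.9583047138; c=2·atan2(√a, √(1-a))=2.730311593; dist=6371·c=17394.815 ≈ 17394.8 km; running total=27187.3 km
Leg 2 bearing: y=sinΔλ·cosφ2=0.34056191, x=cosφ1·sinφ2-sinφ1·cosφ2·cosΔλ=0.20939136; θ=atan2(y, x)=58.4151° ≈ 58.4°
Leg 3: φ1=0.5406105, φ2=1.2386008, Δφ=0.6979903, Δλ=-2.2329097 rad; a=sin²(Δφ/2)+cosφ1·cosφ2·sin²(Δλ/2)=0.3426897238; c=2·atan2(√a, √(1-a))=1.250739447; dist=6371·c=7968.461 ≈ 7968.5 km; running total=35155.8 km
Leg 3 bearing: y=sinΔλ·cosφ2=-0.25720856, x=cosφ1·sinφ2-sinφ1·cosφ2·cosΔλ=0.91370546; θ=atan2(y, x)=-15.7219° <0 so +360° → 344.2781° ≈ 344.3°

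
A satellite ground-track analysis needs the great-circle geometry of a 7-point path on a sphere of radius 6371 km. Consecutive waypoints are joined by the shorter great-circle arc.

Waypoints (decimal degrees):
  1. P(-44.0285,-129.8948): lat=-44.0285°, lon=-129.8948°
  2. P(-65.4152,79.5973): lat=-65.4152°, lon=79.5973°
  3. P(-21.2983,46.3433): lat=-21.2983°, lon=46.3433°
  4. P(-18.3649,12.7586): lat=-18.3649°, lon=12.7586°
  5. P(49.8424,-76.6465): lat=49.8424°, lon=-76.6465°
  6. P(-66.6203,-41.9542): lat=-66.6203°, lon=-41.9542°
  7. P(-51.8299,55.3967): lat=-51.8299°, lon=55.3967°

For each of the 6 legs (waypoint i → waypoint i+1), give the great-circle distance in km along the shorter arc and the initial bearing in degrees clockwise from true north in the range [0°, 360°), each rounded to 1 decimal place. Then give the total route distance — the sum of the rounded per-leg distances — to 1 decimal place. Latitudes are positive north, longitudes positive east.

Leg 1: φ1=-0.7684423, φ2=-1.1417106, Δφ=-0.3732683, Δλ=3.6563269 rad; a=sin²(Δφ/2)+cosφ1·cosφ2·sin²(Δλ/2)=0.3141796819; c=2·atan2(√a, √(1-a))=1.190020720; dist=6371·c=7581.622 ≈ 7581.6 km; running total=7581.6 km
Leg 1 bearing: y=sinΔλ·cosφ2=-0.20481776, x=cosφ1·sinφ2-sinφ1·cosφ2·cosΔλ=-0.90550148; θ=atan2(y, x)=-167.2546° <0 so +360° → 192.7454° ≈ 192.7°
Leg 2: φ1=-1.1417106, φ2=-0.3717255, Δφ=0.7699852, Δλ=-0.5803918 rad; a=sin²(Δφ/2)+cosφ1·cosφ2·sin²(Δλ/2)=0.1727767004; c=2·atan2(√a, √(1-a))=0.857345845; dist=6371·c=5462.150 ≈ 5462.2 km; running total=13043.8 km
Leg 2 bearing: y=sinΔλ·cosφ2=-0.51090030, x=cosφ1·sinφ2-sinφ1·cosφ2·cosΔλ=0.55738724; θ=atan2(y, x)=-42.5083° <0 so +360° → 317.4917° ≈ 317.5°
Leg 3: φ1=-0.3717255, φ2=-0.3205280, Δφ=0.0511975, Δλ=-0.5861636 rad; a=sin²(Δφ/2)+cosφ1·cosφ2·sin²(Δλ/2)=0.0744595004; c=2·atan2(√a, √(1-a))=0.552755545; dist=6371·c=3521.606 ≈ 3521.6 km; running total=16565.4 km
Leg 3 bearing: y=sinΔλ·cosφ2=-0.52499577, x=cosφ1·sinφ2-sinφ1·cosφ2·cosΔλ=-0.00637006; θ=atan2(y, x)=-90.6952° <0 so +360° → 269.3048° ≈ 269.3°
Leg 4: φ1=-0.3205280, φ2=0.8699140, Δφ=1.1904420, Δλ=-1.5604134 rad; a=sin²(Δφ/2)+cosφ1·cosφ2·sin²(Δλ/2)=0.6172215611; c=2·atan2(√a, √(1-a))=1.807442012; dist=6371·c=11515.213 ≈ 11515.2 km; running total=28080.6 km
Leg 4 bearing: y=sinΔλ·cosφ2=-0.64485753, x=cosφ1·sinφ2-sinφ1·cosφ2·cosΔλ=0.72745804; θ=atan2(y, x)=-41.5555° <0 so +360° → 318.4445° ≈ 318.4°
Leg 5: φ1=0.8699140, φ2=-1.1627436, Δφ=-2.0326576, Δλ=0.6054949 rad; a=sin²(Δφ/2)+cosφ1·cosφ2·sin²(Δλ/2)=0.7455551390; c=2·atan2(√a, √(1-a))=2.084160196; dist=6371·c=13278.185 ≈ 13278.2 km; running total=41358.8 km
Leg 5 bearing: y=sinΔλ·cosφ2=0.22585919, x=cosφ1·sinφ2-sinφ1·cosφ2·cosΔλ=-0.84130751; θ=atan2(y, x)=164.9726° ≈ 165.0°
Leg 6: φ1=-1.1627436, φ2=-0.9046024, Δφ=0.2581412, Δλ=1.6990937 rad; a=sin²(Δφ/2)+cosφ1·cosφ2·sin²(Δλ/2)=0.1548732040; c=2·atan2(√a, √(1-a))=0.808956858; dist=6371·c=5153.864 ≈ 5153.9 km; running total=46512.7 km
Leg 6 bearing: y=sinΔλ·cosφ2=0.61291899, x=cosφ1·sinφ2-sinφ1·cosφ2·cosΔλ=-0.38455207; θ=atan2(y, x)=122.1046° ≈ 122.1°

Leg 1: dist=7581.6 km, bearing=192.7°
Leg 2: dist=5462.2 km, bearing=317.5°
Leg 3: dist=3521.6 km, bearing=269.3°
Leg 4: dist=11515.2 km, bearing=318.4°
Leg 5: dist=13278.2 km, bearing=165.0°
Leg 6: dist=5153.9 km, bearing=122.1°
Total: 46512.7 km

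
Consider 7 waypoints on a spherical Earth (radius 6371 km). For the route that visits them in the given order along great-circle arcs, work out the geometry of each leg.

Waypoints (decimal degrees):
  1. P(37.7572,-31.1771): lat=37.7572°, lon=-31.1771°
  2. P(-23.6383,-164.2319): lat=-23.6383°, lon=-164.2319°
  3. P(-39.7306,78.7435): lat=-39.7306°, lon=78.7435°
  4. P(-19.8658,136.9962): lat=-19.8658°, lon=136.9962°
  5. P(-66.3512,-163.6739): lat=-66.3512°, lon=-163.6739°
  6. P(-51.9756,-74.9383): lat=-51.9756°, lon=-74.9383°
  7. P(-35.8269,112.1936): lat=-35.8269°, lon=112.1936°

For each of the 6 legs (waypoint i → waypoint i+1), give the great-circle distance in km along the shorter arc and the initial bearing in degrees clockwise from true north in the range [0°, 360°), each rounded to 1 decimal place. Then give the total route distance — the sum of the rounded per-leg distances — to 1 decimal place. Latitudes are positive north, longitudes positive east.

Leg 1: φ1=0.6589875, φ2=-0.4125662, Δφ=-1.0715536, Δλ=-2.3222443 rad; a=sin²(Δφ/2)+cosφ1·cosφ2·sin²(Δλ/2)=0.8699884913; c=2·atan2(√a, √(1-a))=2.403832465; dist=6371·c=15314.817 ≈ 15314.8 km; running total=15314.8 km
Leg 1 bearing: y=sinΔλ·cosφ2=-0.66939153, x=cosφ1·sinφ2-sinφ1·cosφ2·cosΔλ=0.06594724; θ=atan2(y, x)=-84.3735° <0 so +360° → 275.6265° ≈ 275.6°
Leg 2: φ1=-0.4125662, φ2=-0.6934298, Δφ=-0.2808636, Δλ=4.2407207 rad; a=sin²(Δφ/2)+cosφ1·cosφ2·sin²(Δλ/2)=0.5319167860; c=2·atan2(√a, √(1-a))=1.634673329; dist=6371·c=10414.504 ≈ 10414.5 km; running total=25729.3 km
Leg 2 bearing: y=sinΔλ·cosφ2=-0.68508599, x=cosφ1·sinφ2-sinφ1·cosφ2·cosΔλ=-0.72566002; θ=atan2(y, x)=-136.6474° <0 so +360° → 223.3526° ≈ 223.4°
Leg 3: φ1=-0.6934298, φ2=-0.3467236, Δφ=0.3467062, Δλ=1.0167014 rad; a=sin²(Δφ/2)+cosφ1·cosφ2·sin²(Δλ/2)=0.2011089204; c=2·atan2(√a, √(1-a))=0.930064646; dist=6371·c=5925.442 ≈ 5925.4 km; running total=31654.7 km
Leg 3 bearing: y=sinΔλ·cosφ2=0.79977205, x=cosφ1·sinφ2-sinφ1·cosφ2·cosΔλ=0.05496509; θ=atan2(y, x)=86.0685° ≈ 86.1°
Leg 4: φ1=-0.3467236, φ2=-1.1580469, Δφ=-0.8113233, Δλ=-5.2476832 rad; a=sin²(Δφ/2)+cosφ1·cosφ2·sin²(Δλ/2)=0.2481409095; c=2·atan2(√a, √(1-a))=1.042898818; dist=6371·c=6644.308 ≈ 6644.3 km; running total=38299.0 km
Leg 4 bearing: y=sinΔλ·cosφ2=0.34501883, x=cosφ1·sinφ2-sinφ1·cosφ2·cosΔλ=-0.79197854; θ=atan2(y, x)=156.4601° ≈ 156.5°
Leg 5: φ1=-1.1580469, φ2=-0.9071454, Δφ=0.2509016, Δλ=1.5487284 rad; a=sin²(Δφ/2)+cosφ1·cosφ2·sin²(Δλ/2)=0.1364765429; c=2·atan2(√a, √(1-a))=0.756785334; dist=6371·c=4821.479 ≈ 4821.5 km; running total=43120.5 km
Leg 5 bearing: y=sinΔλ·cosφ2=0.61584701, x=cosφ1·sinφ2-sinφ1·cosφ2·cosΔλ=-0.30353787; θ=atan2(y, x)=116.2377° ≈ 116.2°
Leg 6: φ1=-0.9071454, φ2=-0.6252974, Δφ=0.2818480, Δλ=3.2660678 rad; a=sin²(Δφ/2)+cosφ1·cosφ2·sin²(Δλ/2)=0.5172399982; c=2·atan2(√a, √(1-a))=1.605283159; dist=6371·c=10227.259 ≈ 10227.3 km; running total=53347.8 km
Leg 6 bearing: y=sinΔλ·cosφ2=-0.10066267, x=cosφ1·sinφ2-sinφ1·cosφ2·cosΔλ=-0.99432296; θ=atan2(y, x)=-174.2192° <0 so +360° → 185.7808° ≈ 185.8°

Leg 1: dist=15314.8 km, bearing=275.6°
Leg 2: dist=10414.5 km, bearing=223.4°
Leg 3: dist=5925.4 km, bearing=86.1°
Leg 4: dist=6644.3 km, bearing=156.5°
Leg 5: dist=4821.5 km, bearing=116.2°
Leg 6: dist=10227.3 km, bearing=185.8°
Total: 53347.8 km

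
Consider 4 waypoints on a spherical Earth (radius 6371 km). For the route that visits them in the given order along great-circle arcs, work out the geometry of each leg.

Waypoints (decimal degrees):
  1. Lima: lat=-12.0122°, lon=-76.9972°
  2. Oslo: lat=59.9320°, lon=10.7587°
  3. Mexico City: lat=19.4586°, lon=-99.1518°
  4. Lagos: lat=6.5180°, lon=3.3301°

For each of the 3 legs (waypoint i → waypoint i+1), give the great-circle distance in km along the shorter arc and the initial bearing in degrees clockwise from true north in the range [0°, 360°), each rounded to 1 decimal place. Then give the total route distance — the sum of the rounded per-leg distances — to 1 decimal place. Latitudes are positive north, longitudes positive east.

Leg 1: φ1=-0.2096524, φ2=1.0460107, Δφ=1.2556632, Δλ=1.5316294 rad; a=sin²(Δφ/2)+cosφ1·cosφ2·sin²(Δλ/2)=0.5804622196; c=2·atan2(√a, √(1-a))=1.732423555; dist=6371·c=11037.270 ≈ 11037.3 km; running total=11037.3 km
Leg 1 bearing: y=sinΔλ·cosφ2=0.50064322, x=cosφ1·sinφ2-sinφ1·cosφ2·cosΔλ=0.85056434; θ=atan2(y, x)=30.4811° ≈ 30.5°
Leg 2: φ1=1.0460107, φ2=0.3396166, Δφ=-0.7063941, Δλ=-1.9183001 rad; a=sin²(Δφ/2)+cosφ1·cosφ2·sin²(Δλ/2)=0.4362913564; c=2·atan2(√a, √(1-a))=1.443031723; dist=6371·c=9193.555 ≈ 9193.6 km; running total=20230.9 km
Leg 2 bearing: y=sinΔλ·cosφ2=-0.88652234, x=cosφ1·sinφ2-sinφ1·cosφ2·cosΔλ=0.44479544; θ=atan2(y, x)=-63.3557° <0 so +360° → 296.6443° ≈ 296.6°
Leg 3: φ1=0.3396166, φ2=0.1137606, Δφ=-0.2258561, Δλ=1.7886466 rad; a=sin²(Δφ/2)+cosφ1·cosφ2·sin²(Δλ/2)=0.5823271009; c=2·atan2(√a, √(1-a))=1.736203745; dist=6371·c=11061.354 ≈ 11061.4 km; running total=31292.3 km
Leg 3 bearing: y=sinΔλ·cosφ2=0.97005335, x=cosφ1·sinφ2-sinφ1·cosφ2·cosΔλ=0.17856509; θ=atan2(y, x)=79.5699° ≈ 79.6°

Leg 1: dist=11037.3 km, bearing=30.5°
Leg 2: dist=9193.6 km, bearing=296.6°
Leg 3: dist=11061.4 km, bearing=79.6°
Total: 31292.3 km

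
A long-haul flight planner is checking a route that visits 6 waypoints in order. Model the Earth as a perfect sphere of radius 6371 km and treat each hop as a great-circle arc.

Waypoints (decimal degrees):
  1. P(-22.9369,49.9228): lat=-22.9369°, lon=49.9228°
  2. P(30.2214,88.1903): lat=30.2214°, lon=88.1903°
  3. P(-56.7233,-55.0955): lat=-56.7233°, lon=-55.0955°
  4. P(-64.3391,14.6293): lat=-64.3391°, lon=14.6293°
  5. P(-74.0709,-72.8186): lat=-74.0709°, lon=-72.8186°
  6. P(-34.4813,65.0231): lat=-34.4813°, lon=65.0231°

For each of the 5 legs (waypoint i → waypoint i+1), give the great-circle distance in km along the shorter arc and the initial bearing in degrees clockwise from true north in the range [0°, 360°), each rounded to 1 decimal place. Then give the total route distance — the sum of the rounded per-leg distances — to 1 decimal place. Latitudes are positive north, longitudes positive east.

Leg 1: dist=7185.4 km, bearing=36.3°
Leg 2: dist=15924.6 km, bearing=213.2°
Leg 3: dist=3701.6 km, bearing=132.3°
Leg 4: dist=3258.2 km, bearing=214.1°
Leg 5: dist=7546.9 km, bearing=143.3°
Total: 37616.7 km

Leg 1: φ1=-0.4003244, φ2=0.5274629, Δφ=0.9277874, Δλ=0.6678939 rad; a=sin²(Δφ/2)+cosφ1·cosφ2·sin²(Δλ/2)=0.2856910483; c=2·atan2(√a, √(1-a))=1.127833844; dist=6371·c=7185.429 ≈ 7185.4 km; running total=7185.4 km
Leg 1 bearing: y=sinΔλ·cosφ2=0.53515819, x=cosφ1·sinφ2-sinφ1·cosφ2·cosΔλ=0.72793709; θ=atan2(y, x)=36.3222° ≈ 36.3°
Leg 2: φ1=0.5274629, φ2=-0.9900083, Δφ=-1.5174713, Δλ=-2.5008090 rad; a=sin²(Δφ/2)+cosφ1·cosφ2·sin²(Δλ/2)=0.9004346235; c=2·atan2(√a, √(1-a))=2.499541692; dist=6371·c=15924.580 ≈ 15924.6 km; running total=23110.0 km
Leg 2 bearing: y=sinΔλ·cosφ2=-0.32801571, x=cosφ1·sinφ2-sinφ1·cosφ2·cosΔλ=-0.50101312; θ=atan2(y, x)=-146.7870° <0 so +360° → 213.2130° ≈ 213.2°
Leg 3: φ1=-0.9900083, φ2=-1.1229291, Δφ=-0.1329208, Δλ=1.2169273 rad; a=sin²(Δφ/2)+cosφ1·cosφ2·sin²(Δλ/2)=0.0820440240; c=2·atan2(√a, √(1-a))=0.581004110; dist=6371·c=3701.577 ≈ 3701.6 km; running total=26811.6 km
Leg 3 bearing: y=sinΔλ·cosφ2=0.40621223, x=cosφ1·sinφ2-sinφ1·cosφ2·cosΔλ=-0.36911087; θ=atan2(y, x)=132.2603° ≈ 132.3°
Leg 4: φ1=-1.1229291, φ2=-1.2927811, Δφ=-0.1698520, Δλ=-1.5262538 rad; a=sin²(Δφ/2)+cosφ1·cosφ2·sin²(Δλ/2)=0.0639730407; c=2·atan2(√a, √(1-a))=0.511412844; dist=6371·c=3258.211 ≈ 3258.2 km; running total=30069.8 km
Leg 4 bearing: y=sinΔλ·cosφ2=-0.27417543, x=cosφ1·sinφ2-sinφ1·cosφ2·cosΔλ=-0.40540078; θ=atan2(y, x)=-145.9292° <0 so +360° → 214.0708° ≈ 214.1°
Leg 5: φ1=-1.2927811, φ2=-0.6018122, Δφ=0.6909689, Δλ=2.4057915 rad; a=sin²(Δφ/2)+cosφ1·cosφ2·sin²(Δλ/2)=0.3116521088; c=2·atan2(√a, √(1-a))=1.184569600; dist=6371·c=7546.893 ≈ 7546.9 km; running total=37616.7 km
Leg 5 bearing: y=sinΔλ·cosφ2=0.55326209, x=cosφ1·sinφ2-sinφ1·cosφ2·cosΔλ=-0.74296793; θ=atan2(y, x)=143.3262° ≈ 143.3°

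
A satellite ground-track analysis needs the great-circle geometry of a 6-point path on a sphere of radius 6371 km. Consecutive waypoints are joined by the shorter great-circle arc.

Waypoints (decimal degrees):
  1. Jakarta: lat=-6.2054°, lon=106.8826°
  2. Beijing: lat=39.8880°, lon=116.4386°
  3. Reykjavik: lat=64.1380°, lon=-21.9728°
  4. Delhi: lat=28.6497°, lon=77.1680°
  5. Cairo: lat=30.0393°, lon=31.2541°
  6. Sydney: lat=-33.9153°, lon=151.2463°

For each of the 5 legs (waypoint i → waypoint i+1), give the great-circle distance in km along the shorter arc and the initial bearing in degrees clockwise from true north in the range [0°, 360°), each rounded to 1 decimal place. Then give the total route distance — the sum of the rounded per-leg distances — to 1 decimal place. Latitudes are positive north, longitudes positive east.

Leg 1: φ1=-0.1083047, φ2=0.6961769, Δφ=0.8044816, Δλ=0.1667837 rad; a=sin²(Δφ/2)+cosφ1·cosφ2·sin²(Δλ/2)=0.1585499899; c=2·atan2(√a, √(1-a))=0.819071174; dist=6371·c=5218.302 ≈ 5218.3 km; running total=5218.3 km
Leg 1 bearing: y=sinΔλ·cosφ2=0.12738054, x=cosφ1·sinφ2-sinφ1·cosφ2·cosΔλ=0.71932035; θ=atan2(y, x)=10.0421° ≈ 10.0°
Leg 2: φ1=0.6961769, φ2=1.1194193, Δφ=0.4232423, Δλ=-2.4157347 rad; a=sin²(Δφ/2)+cosφ1·cosφ2·sin²(Δλ/2)=0.3366350348; c=2·atan2(√a, √(1-a))=1.237954790; dist=6371·c=7887.010 ≈ 7887.0 km; running total=13105.3 km
Leg 2 bearing: y=sinΔλ·cosφ2=-0.28954308, x=cosφ1·sinφ2-sinφ1·cosφ2·cosΔλ=0.89967347; θ=atan2(y, x)=-17.8398° <0 so +360° → 342.1602° ≈ 342.2°
Leg 3: φ1=1.1194193, φ2=0.5000316, Δφ=-0.6193877, Δλ=1.7303334 rad; a=sin²(Δφ/2)+cosφ1·cosφ2·sin²(Δλ/2)=0.3146886174; c=2·atan2(√a, √(1-a))=1.191116879; dist=6371·c=7588.606 ≈ 7588.6 km; running total=20693.9 km
Leg 3 bearing: y=sinΔλ·cosφ2=0.86642313, x=cosφ1·sinφ2-sinφ1·cosφ2·cosΔλ=0.33458890; θ=atan2(y, x)=68.8848° ≈ 68.9°
Leg 4: φ1=0.5000316, φ2=0.5242847, Δφ=0.0242531, Δλ=-0.8013487 rad; a=sin²(Δφ/2)+cosφ1·cosφ2·sin²(Δλ/2)=0.1157199221; c=2·atan2(√a, √(1-a))=0.694208766; dist=6371·c=4422.804 ≈ 4422.8 km; running total=25116.7 km
Leg 4 bearing: y=sinΔλ·cosφ2=-0.62181532, x=cosφ1·sinφ2-sinφ1·cosφ2·cosΔλ=0.15053570; θ=atan2(y, x)=-76.3911° <0 so +360° → 283.6089° ≈ 283.6°
Leg 5: φ1=0.5242847, φ2=-0.5919337, Δφ=-1.1162183, Δλ=2.0942590 rad; a=sin²(Δφ/2)+cosφ1·cosφ2·sin²(Δλ/2)=0.8192145060; c=2·atan2(√a, √(1-a))=2.263251770; dist=6371·c=14419.177 ≈ 14419.2 km; running total=39535.9 km
Leg 5 bearing: y=sinΔλ·cosφ2=0.71873920, x=cosφ1·sinφ2-sinφ1·cosφ2·cosΔλ=-0.27535861; θ=atan2(y, x)=110.9625° ≈ 111.0°

Leg 1: dist=5218.3 km, bearing=10.0°
Leg 2: dist=7887.0 km, bearing=342.2°
Leg 3: dist=7588.6 km, bearing=68.9°
Leg 4: dist=4422.8 km, bearing=283.6°
Leg 5: dist=14419.2 km, bearing=111.0°
Total: 39535.9 km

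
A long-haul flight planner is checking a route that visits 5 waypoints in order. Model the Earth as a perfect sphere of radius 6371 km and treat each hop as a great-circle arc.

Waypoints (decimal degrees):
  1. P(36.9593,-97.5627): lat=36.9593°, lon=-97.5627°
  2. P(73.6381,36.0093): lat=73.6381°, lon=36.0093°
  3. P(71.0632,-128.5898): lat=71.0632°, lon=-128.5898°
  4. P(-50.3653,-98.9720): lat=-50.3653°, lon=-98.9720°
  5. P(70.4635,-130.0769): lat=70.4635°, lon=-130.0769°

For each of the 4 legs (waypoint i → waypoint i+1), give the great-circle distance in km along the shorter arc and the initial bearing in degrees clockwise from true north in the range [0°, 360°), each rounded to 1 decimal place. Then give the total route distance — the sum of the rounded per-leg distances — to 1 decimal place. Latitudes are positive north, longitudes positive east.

Leg 1: φ1=0.6450615, φ2=1.2852273, Δφ=0.6401658, Δλ=2.3312712 rad; a=sin²(Δφ/2)+cosφ1·cosφ2·sin²(Δλ/2)=0.2891274444; c=2·atan2(√a, √(1-a))=1.135427213; dist=6371·c=7233.807 ≈ 7233.8 km; running total=7233.8 km
Leg 1 bearing: y=sinΔλ·cosφ2=0.20409665, x=cosφ1·sinφ2-sinφ1·cosφ2·cosΔλ=0.88344531; θ=atan2(y, x)=13.0084° ≈ 13.0°
Leg 2: φ1=1.2852273, φ2=1.2402868, Δφ=-0.0449405, Δλ=-2.8727962 rad; a=sin²(Δφ/2)+cosφ1·cosφ2·sin²(Δλ/2)=0.0902832629; c=2·atan2(√a, √(1-a))=0.610374408; dist=6371·c=3888.695 ≈ 3888.7 km; running total=11122.5 km
Leg 2 bearing: y=sinΔλ·cosφ2=-0.08618451, x=cosφ1·sinφ2-sinφ1·cosφ2·cosΔλ=0.56665775; θ=atan2(y, x)=-8.6480° <0 so +360° → 351.3520° ≈ 351.4°
Leg 3: φ1=1.2402868, φ2=-0.8790403, Δφ=-2.1193271, Δλ=0.5169281 rad; a=sin²(Δφ/2)+cosφ1·cosφ2·sin²(Δλ/2)=0.7742409775; c=2·atan2(√a, √(1-a))=2.151343991; dist=6371·c=13706.213 ≈ 13706.2 km; running total=24828.7 km
Leg 3 bearing: y=sinΔλ·cosφ2=0.31525313, x=cosφ1·sinφ2-sinφ1·cosφ2·cosΔλ=-0.77445659; θ=atan2(y, x)=157.8505° ≈ 157.9°
Leg 4: φ1=-0.8790403, φ2=1.2298201, Δφ=2.1088604, Δλ=-0.5428829 rad; a=sin²(Δφ/2)+cosφ1·cosφ2·sin²(Δλ/2)=0.7715722031; c=2·atan2(√a, √(1-a))=2.144973868; dist=6371·c=13665.629 ≈ 13665.6 km; running total=38494.3 km
Leg 4 bearing: y=sinΔλ·cosφ2=-0.17275700, x=cosφ1·sinφ2-sinφ1·cosφ2·cosΔλ=0.82167461; θ=atan2(y, x)=-11.8735° <0 so +360° → 348.1265° ≈ 348.1°

Leg 1: dist=7233.8 km, bearing=13.0°
Leg 2: dist=3888.7 km, bearing=351.4°
Leg 3: dist=13706.2 km, bearing=157.9°
Leg 4: dist=13665.6 km, bearing=348.1°
Total: 38494.3 km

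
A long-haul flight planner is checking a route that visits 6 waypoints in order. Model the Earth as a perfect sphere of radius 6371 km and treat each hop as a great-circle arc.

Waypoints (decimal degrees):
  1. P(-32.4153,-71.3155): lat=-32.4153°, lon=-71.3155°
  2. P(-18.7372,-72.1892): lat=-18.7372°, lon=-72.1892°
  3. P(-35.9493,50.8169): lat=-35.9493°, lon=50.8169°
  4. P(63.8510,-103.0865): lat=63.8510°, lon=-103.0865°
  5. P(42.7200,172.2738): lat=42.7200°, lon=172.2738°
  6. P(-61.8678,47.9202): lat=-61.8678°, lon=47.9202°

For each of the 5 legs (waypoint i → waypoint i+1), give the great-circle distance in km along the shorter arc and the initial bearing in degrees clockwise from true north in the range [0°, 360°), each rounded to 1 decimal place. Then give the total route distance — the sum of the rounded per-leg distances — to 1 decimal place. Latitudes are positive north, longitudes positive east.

Leg 1: φ1=-0.5657537, φ2=-0.3270258, Δφ=0.2387279, Δλ=-0.0152489 rad; a=sin²(Δφ/2)+cosφ1·cosφ2·sin²(Δλ/2)=0.0142266854; c=2·atan2(√a, √(1-a))=0.239120624; dist=6371·c=1523.437 ≈ 1523.4 km; running total=1523.4 km
Leg 1 bearing: y=sinΔλ·cosφ2=-0.01444022, x=cosφ1·sinφ2-sinφ1·cosφ2·cosΔλ=0.23640776; θ=atan2(y, x)=-3.4954° <0 so +360° → 356.5046° ≈ 356.5°
Leg 2: φ1=-0.3270258, φ2=-0.6274336, Δφ=-0.3004078, Δλ=2.1468614 rad; a=sin²(Δφ/2)+cosφ1·cosφ2·sin²(Δλ/2)=0.6145118296; c=2·atan2(√a, √(1-a))=1.801870891; dist=6371·c=11479.719 ≈ 11479.7 km; running total=13003.1 km
Leg 2 bearing: y=sinΔλ·cosφ2=0.67888774, x=cosφ1·sinφ2-sinφ1·cosφ2·cosΔλ=-0.69760992; θ=atan2(y, x)=135.7792° ≈ 135.8°
Leg 3: φ1=-0.6274336, φ2=1.1144102, Δφ=1.7418438, Δλ=-2.6861211 rad; a=sin²(Δφ/2)+cosφ1·cosφ2·sin²(Δλ/2)=0.9236902530; c=2·atan2(√a, √(1-a))=2.581828764; dist=6371·c=16448.831 ≈ 16448.8 km; running total=29451.9 km
Leg 3 bearing: y=sinΔλ·cosφ2=-0.19386079, x=cosφ1·sinφ2-sinφ1·cosφ2·cosΔλ=0.49433215; θ=atan2(y, x)=-21.4135° <0 so +360° → 338.5865° ≈ 338.6°
Leg 4: φ1=1.1144102, φ2=0.7456047, Δφ=-0.3688055, Δλ=4.8059439 rad; a=sin²(Δφ/2)+cosφ1·cosφ2·sin²(Δλ/2)=0.1803861173; c=2·atan2(√a, √(1-a))=0.877302664; dist=6371·c=5589.295 ≈ 5589.3 km; running total=35041.2 km
Leg 4 bearing: y=sinΔλ·cosφ2=-0.73146503, x=cosφ1·sinφ2-sinφ1·cosφ2·cosΔλ=0.23737475; θ=atan2(y, x)=-72.0207° <0 so +360° → 287.9793° ≈ 288.0°
Leg 5: φ1=0.7456047, φ2=-1.0797968, Δφ=-1.8254015, Δλ=-2.1703798 rad; a=sin²(Δφ/2)+cosφ1·cosφ2·sin²(Δλ/2)=0.8968729785; c=2·atan2(√a, √(1-a))=2.487739399; dist=6371·c=15849.388 ≈ 15849.4 km; running total=50890.6 km
Leg 5 bearing: y=sinΔλ·cosφ2=-0.38926285, x=cosφ1·sinφ2-sinφ1·cosφ2·cosΔλ=-0.46737756; θ=atan2(y, x)=-140.2102° <0 so +360° → 219.7898° ≈ 219.8°

Leg 1: dist=1523.4 km, bearing=356.5°
Leg 2: dist=11479.7 km, bearing=135.8°
Leg 3: dist=16448.8 km, bearing=338.6°
Leg 4: dist=5589.3 km, bearing=288.0°
Leg 5: dist=15849.4 km, bearing=219.8°
Total: 50890.6 km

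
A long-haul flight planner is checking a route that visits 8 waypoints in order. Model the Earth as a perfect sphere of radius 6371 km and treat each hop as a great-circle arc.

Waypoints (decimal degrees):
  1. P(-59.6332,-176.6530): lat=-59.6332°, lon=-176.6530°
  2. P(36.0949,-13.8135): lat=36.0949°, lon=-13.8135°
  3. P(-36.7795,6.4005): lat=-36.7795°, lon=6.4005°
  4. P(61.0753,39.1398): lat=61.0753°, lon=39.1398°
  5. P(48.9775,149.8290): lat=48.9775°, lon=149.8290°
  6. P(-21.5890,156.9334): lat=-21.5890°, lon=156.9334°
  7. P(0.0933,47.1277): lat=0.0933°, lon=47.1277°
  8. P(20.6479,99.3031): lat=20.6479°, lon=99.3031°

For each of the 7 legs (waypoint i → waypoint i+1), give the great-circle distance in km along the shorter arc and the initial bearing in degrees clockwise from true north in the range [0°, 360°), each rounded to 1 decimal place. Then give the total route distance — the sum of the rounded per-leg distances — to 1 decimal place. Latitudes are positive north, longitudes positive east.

Leg 1: φ1=-1.0407957, φ2=0.6299748, Δφ=1.6707705, Δλ=2.8420854 rad; a=sin²(Δφ/2)+cosφ1·cosφ2·sin²(Δλ/2)=0.9493040193; c=2·atan2(√a, √(1-a))=2.687382917; dist=6371·c=17121.317 ≈ 17121.3 km; running total=17121.3 km
Leg 1 bearing: y=sinΔλ·cosφ2=0.23841241, x=cosφ1·sinφ2-sinφ1·cosφ2·cosΔλ=-0.36832474; θ=atan2(y, x)=147.0855° ≈ 147.1°
Leg 2: φ1=0.6299748, φ2=-0.6419234, Δφ=-1.2718982, Δλ=0.3528009 rad; a=sin²(Δφ/2)+cosφ1·cosφ2·sin²(Δλ/2)=0.3726972335; c=2·atan2(√a, √(1-a))=1.313356555; dist=6371·c=8367.395 ≈ 8367.4 km; running total=25488.7 km
Leg 2 bearing: y=sinΔλ·cosφ2=0.27674875, x=cosφ1·sinφ2-sinφ1·cosφ2·cosΔλ=-0.92659924; θ=atan2(y, x)=163.3706° ≈ 163.4°
Leg 3: φ1=-0.6419234, φ2=1.0659651, Δφ=1.7078884, Δλ=0.5714086 rad; a=sin²(Δφ/2)+cosφ1·cosφ2·sin²(Δλ/2)=0.5991015498; c=2·atan2(√a, √(1-a))=1.770320636; dist=6371·c=11278.713 ≈ 11278.7 km; running total=36767.4 km
Leg 3 bearing: y=sinΔλ·cosφ2=0.26157161, x=cosφ1·sinφ2-sinφ1·cosφ2·cosΔλ=0.94461411; θ=atan2(y, x)=15.4779° ≈ 15.5°
Leg 4: φ1=1.0659651, φ2=0.8548186, Δφ=-0.2111464, Δλ=1.9318910 rad; a=sin²(Δφ/2)+cosφ1·cosφ2·sin²(Δλ/2)=0.2259084664; c=2·atan2(√a, √(1-a))=0.990606073; dist=6371·c=6311.151 ≈ 6311.2 km; running total=43078.6 km
Leg 4 bearing: y=sinΔλ·cosφ2=0.61402742, x=cosφ1·sinφ2-sinφ1·cosφ2·cosΔλ=0.56786060; θ=atan2(y, x)=47.2369° ≈ 47.2°
Leg 5: φ1=0.8548186, φ2=-0.3767991, Δφ=-1.2316178, Δλ=0.1239952 rad; a=sin²(Δφ/2)+cosφ1·cosφ2·sin²(Δλ/2)=0.3359865637; c=2·atan2(√a, √(1-a))=1.236582210; dist=6371·c=7878.265 ≈ 7878.3 km; running total=50956.9 km
Leg 5 bearing: y=sinΔλ·cosφ2=0.11500134, x=cosφ1·sinφ2-sinφ1·cosφ2·cosΔλ=-0.93764229; θ=atan2(y, x)=173.0076° ≈ 173.0°
Leg 6: φ1=-0.3767991, φ2=0.0016284, Δφ=0.3784275, Δλ=-1.9164710 rad; a=sin²(Δφ/2)+cosφ1·cosφ2·sin²(Δλ/2)=0.6578301322; c=2·atan2(√a, √(1-a))=1.891948742; dist=6371·c=12053.605 ≈ 12053.6 km; running total=63010.5 km
Leg 6 bearing: y=sinΔλ·cosφ2=-0.94084582, x=cosφ1·sinφ2-sinφ1·cosφ2·cosΔλ=-0.12315740; θ=atan2(y, x)=-97.4577° <0 so +360° → 262.5423° ≈ 262.5°
Leg 7: φ1=0.0016284, φ2=0.3603738, Δφ=0.3587454, Δλ=0.9106325 rad; a=sin²(Δφ/2)+cosφ1·cosφ2·sin²(Δλ/2)=0.2127860666; c=2·atan2(√a, √(1-a))=0.958891305; dist=6371·c=6109.097 ≈ 6109.1 km; running total=69119.6 km
Leg 7 bearing: y=sinΔλ·cosφ2=0.73915314, x=cosφ1·sinφ2-sinφ1·cosφ2·cosΔλ=0.35168916; θ=atan2(y, x)=64.5549° ≈ 64.6°

Leg 1: dist=17121.3 km, bearing=147.1°
Leg 2: dist=8367.4 km, bearing=163.4°
Leg 3: dist=11278.7 km, bearing=15.5°
Leg 4: dist=6311.2 km, bearing=47.2°
Leg 5: dist=7878.3 km, bearing=173.0°
Leg 6: dist=12053.6 km, bearing=262.5°
Leg 7: dist=6109.1 km, bearing=64.6°
Total: 69119.6 km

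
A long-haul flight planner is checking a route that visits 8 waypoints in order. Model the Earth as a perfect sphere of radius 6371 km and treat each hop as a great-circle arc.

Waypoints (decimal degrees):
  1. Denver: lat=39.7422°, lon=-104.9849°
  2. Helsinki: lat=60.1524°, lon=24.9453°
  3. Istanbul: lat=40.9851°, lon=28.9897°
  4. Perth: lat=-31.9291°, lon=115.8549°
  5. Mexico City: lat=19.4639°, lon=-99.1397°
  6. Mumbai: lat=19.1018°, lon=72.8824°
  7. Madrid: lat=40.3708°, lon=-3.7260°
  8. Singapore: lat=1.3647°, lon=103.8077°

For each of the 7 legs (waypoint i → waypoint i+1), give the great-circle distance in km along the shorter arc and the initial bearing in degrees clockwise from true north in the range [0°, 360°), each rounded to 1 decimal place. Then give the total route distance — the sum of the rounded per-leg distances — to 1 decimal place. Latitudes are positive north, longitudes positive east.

Leg 1: φ1=0.6936322, φ2=1.0498574, Δφ=0.3562252, Δλ=2.2677098 rad; a=sin²(Δφ/2)+cosφ1·cosφ2·sin²(Δλ/2)=0.3455520801; c=2·atan2(√a, √(1-a))=1.256764448; dist=6371·c=8006.846 ≈ 8006.8 km; running total=8006.8 km
Leg 1 bearing: y=sinΔλ·cosφ2=0.38164571, x=cosφ1·sinφ2-sinφ1·cosφ2·cosΔλ=0.87116583; θ=atan2(y, x)=23.6576° ≈ 23.7°
Leg 2: φ1=1.0498574, φ2=0.7153249, Δφ=-0.3345325, Δλ=0.0705881 rad; a=sin²(Δφ/2)+cosφ1·cosφ2·sin²(Δλ/2)=0.0281858497; c=2·atan2(√a, √(1-a))=0.337370527; dist=6371·c=2149.388 ≈ 2149.4 km; running total=10156.2 km
Leg 2 bearing: y=sinΔλ·cosφ2=0.05324131, x=cosφ1·sinφ2-sinφ1·cosφ2·cosΔλ=-0.32669710; θ=atan2(y, x)=170.7440° ≈ 170.7°
Leg 3: φ1=0.7153249, φ2=-0.5572679, Δφ=-1.2725929, Δλ=1.5160837 rad; a=sin²(Δφ/2)+cosφ1·cosφ2·sin²(Δλ/2)=0.6559152940; c=2·atan2(√a, √(1-a))=1.887915407; dist=6371·c=12027.909 ≈ 12027.9 km; running total=22184.1 km
Leg 3 bearing: y=sinΔλ·cosφ2=0.84743322, x=cosφ1·sinφ2-sinφ1·cosφ2·cosΔλ=-0.42967268; θ=atan2(y, x)=116.8863° ≈ 116.9°
Leg 4: φ1=-0.5572679, φ2=0.3397091, Δφ=0.8969771, Δλ=-3.7523636 rad; a=sin²(Δφ/2)+cosφ1·cosφ2·sin²(Δλ/2)=0.9158778970; c=2·atan2(√a, √(1-a))=2.553059343; dist=6371·c=16265.541 ≈ 16265.5 km; running total=38449.6 km
Leg 4 bearing: y=sinΔλ·cosφ2=0.54072468, x=cosφ1·sinφ2-sinφ1·cosφ2·cosΔλ=-0.12569455; θ=atan2(y, x)=103.0863° ≈ 103.1°
Leg 5: φ1=0.3397091, φ2=0.3333893, Δφ=-0.0063198, Δλ=3.0023520 rad; a=sin²(Δφ/2)+cosφ1·cosφ2·sin²(Δλ/2)=0.8866355205; c=2·atan2(√a, √(1-a))=2.454780130; dist=6371·c=15639.404 ≈ 15639.4 km; running total=54089.0 km
Leg 5 bearing: y=sinΔλ·cosφ2=0.13114910, x=cosφ1·sinφ2-sinφ1·cosφ2·cosΔλ=0.62036426; θ=atan2(y, x)=11.9369° ≈ 11.9°
Leg 6: φ1=0.3333893, φ2=0.7046034, Δφ=0.3712141, Δλ=-1.3370688 rad; a=sin²(Δφ/2)+cosφ1·cosφ2·sin²(Δλ/2)=0.3106471597; c=2·atan2(√a, √(1-a))=1.182398913; dist=6371·c=7533.063 ≈ 7533.1 km; running total=61622.1 km
Leg 6 bearing: y=sinΔλ·cosφ2=-0.74115319, x=cosφ1·sinφ2-sinφ1·cosφ2·cosΔλ=0.55432297; θ=atan2(y, x)=-53.2065° <0 so +360° → 306.7935° ≈ 306.8°
Leg 7: φ1=0.7046034, φ2=0.0238185, Δφ=-0.6807849, Δλ=1.8768171 rad; a=sin²(Δφ/2)+cosφ1·cosφ2·sin²(Δλ/2)=0.6070169825; c=2·atan2(√a, √(1-a))=1.786499097; dist=6371·c=11381.786 ≈ 11381.8 km; running total=73003.9 km
Leg 7 bearing: y=sinΔλ·cosφ2=0.95326945, x=cosφ1·sinφ2-sinφ1·cosφ2·cosΔλ=0.21322950; θ=atan2(y, x)=77.3915° ≈ 77.4°

Leg 1: dist=8006.8 km, bearing=23.7°
Leg 2: dist=2149.4 km, bearing=170.7°
Leg 3: dist=12027.9 km, bearing=116.9°
Leg 4: dist=16265.5 km, bearing=103.1°
Leg 5: dist=15639.4 km, bearing=11.9°
Leg 6: dist=7533.1 km, bearing=306.8°
Leg 7: dist=11381.8 km, bearing=77.4°
Total: 73003.9 km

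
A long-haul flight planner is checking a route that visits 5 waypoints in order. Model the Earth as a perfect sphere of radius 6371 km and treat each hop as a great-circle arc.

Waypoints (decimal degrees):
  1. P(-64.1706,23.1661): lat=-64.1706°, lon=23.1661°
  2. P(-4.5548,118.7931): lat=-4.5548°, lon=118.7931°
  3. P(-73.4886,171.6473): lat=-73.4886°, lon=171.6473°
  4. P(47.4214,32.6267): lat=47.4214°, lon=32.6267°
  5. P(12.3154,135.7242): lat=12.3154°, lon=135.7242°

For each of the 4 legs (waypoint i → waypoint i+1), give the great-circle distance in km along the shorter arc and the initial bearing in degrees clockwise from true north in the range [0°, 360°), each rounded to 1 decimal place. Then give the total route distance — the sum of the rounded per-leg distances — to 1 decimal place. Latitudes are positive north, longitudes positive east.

Leg 1: dist=9823.4 km, bearing=97.0°
Leg 2: dist=8416.1 km, bearing=166.5°
Leg 3: dist=16494.4 km, bearing=237.7°
Leg 4: dist=9961.3 km, bearing=72.1°
Total: 44695.2 km

Leg 1: φ1=-1.1199883, φ2=-0.0794963, Δφ=1.0404920, Δλ=1.6690060 rad; a=sin²(Δφ/2)+cosφ1·cosφ2·sin²(Δλ/2)=0.4855533671; c=2·atan2(√a, √(1-a))=1.541899039; dist=6371·c=9823.439 ≈ 9823.4 km; running total=9823.4 km
Leg 1 bearing: y=sinΔλ·cosφ2=0.99203836, x=cosφ1·sinφ2-sinφ1·cosφ2·cosΔλ=-0.12257681; θ=atan2(y, x)=97.0438° ≈ 97.0°
Leg 2: φ1=-0.0794963, φ2=-1.2826180, Δφ=-1.2031218, Δλ=0.9224798 rad; a=sin²(Δφ/2)+cosφ1·cosφ2·sin²(Δλ/2)=0.3763938100; c=2·atan2(√a, √(1-a))=1.320994048; dist=6371·c=8416.053 ≈ 8416.1 km; running total=18239.5 km
Leg 2 bearing: y=sinΔλ·cosφ2=0.22654112, x=cosφ1·sinφ2-sinφ1·cosφ2·cosΔλ=-0.94210677; θ=atan2(y, x)=166.4792° ≈ 166.5°
Leg 3: φ1=-1.2826180, φ2=0.8276596, Δφ=2.1102776, Δλ=-2.4263672 rad; a=sin²(Δφ/2)+cosφ1·cosφ2·sin²(Δλ/2)=0.9255783593; c=2·atan2(√a, √(1-a))=2.588981344; dist=6371·c=16494.400 ≈ 16494.4 km; running total=34733.9 km
Leg 3 bearing: y=sinΔλ·cosφ2=-0.44370657, x=cosφ1·sinφ2-sinφ1·cosφ2·cosΔλ=-0.28045806; θ=atan2(y, x)=-122.2962° <0 so +360° → 237.7038° ≈ 237.7°
Leg 4: φ1=0.8276596, φ2=0.2149443, Δφ=-0.6127153, Δλ=1.7993908 rad; a=sin²(Δφ/2)+cosφ1·cosφ2·sin²(Δλ/2)=0.4963686206; c=2·atan2(√a, √(1-a))=1.563533504; dist=6371·c=9961.272 ≈ 9961.3 km; running total=44695.2 km
Leg 4 bearing: y=sinΔλ·cosφ2=0.95157277, x=cosφ1·sinφ2-sinφ1·cosφ2·cosΔλ=0.30733780; θ=atan2(y, x)=72.1006° ≈ 72.1°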